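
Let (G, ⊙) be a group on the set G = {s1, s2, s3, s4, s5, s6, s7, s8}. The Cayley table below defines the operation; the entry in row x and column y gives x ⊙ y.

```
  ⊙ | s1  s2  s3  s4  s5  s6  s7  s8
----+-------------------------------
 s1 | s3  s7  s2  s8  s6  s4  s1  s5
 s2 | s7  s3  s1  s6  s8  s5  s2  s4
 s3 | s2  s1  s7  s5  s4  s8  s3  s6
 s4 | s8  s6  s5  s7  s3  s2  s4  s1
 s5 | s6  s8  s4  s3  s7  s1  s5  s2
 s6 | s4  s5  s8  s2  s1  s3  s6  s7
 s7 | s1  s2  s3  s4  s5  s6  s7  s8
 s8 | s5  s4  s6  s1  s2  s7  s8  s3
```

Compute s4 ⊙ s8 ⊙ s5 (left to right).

s6

s4 ⊙ s8 = s1
s1 ⊙ s5 = s6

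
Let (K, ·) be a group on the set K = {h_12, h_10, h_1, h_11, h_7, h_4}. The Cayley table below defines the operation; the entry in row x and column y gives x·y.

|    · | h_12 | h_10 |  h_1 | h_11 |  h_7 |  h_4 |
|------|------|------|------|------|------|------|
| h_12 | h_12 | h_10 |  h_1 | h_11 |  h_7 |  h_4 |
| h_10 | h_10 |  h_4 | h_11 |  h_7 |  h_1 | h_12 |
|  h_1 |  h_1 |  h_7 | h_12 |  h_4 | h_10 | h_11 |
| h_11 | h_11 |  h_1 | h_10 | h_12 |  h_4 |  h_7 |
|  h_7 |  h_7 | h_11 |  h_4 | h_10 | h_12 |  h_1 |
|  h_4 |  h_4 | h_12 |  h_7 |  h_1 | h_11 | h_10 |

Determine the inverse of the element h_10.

First locate the identity: row h_12 matches the header, so h_12 is the identity.
Scan row h_10 for h_12: h_10·h_4 = h_12. Hence h_10^(-1) = h_4.
(Structurally, K here is isomorphic to the symmetric group S_3.)

h_4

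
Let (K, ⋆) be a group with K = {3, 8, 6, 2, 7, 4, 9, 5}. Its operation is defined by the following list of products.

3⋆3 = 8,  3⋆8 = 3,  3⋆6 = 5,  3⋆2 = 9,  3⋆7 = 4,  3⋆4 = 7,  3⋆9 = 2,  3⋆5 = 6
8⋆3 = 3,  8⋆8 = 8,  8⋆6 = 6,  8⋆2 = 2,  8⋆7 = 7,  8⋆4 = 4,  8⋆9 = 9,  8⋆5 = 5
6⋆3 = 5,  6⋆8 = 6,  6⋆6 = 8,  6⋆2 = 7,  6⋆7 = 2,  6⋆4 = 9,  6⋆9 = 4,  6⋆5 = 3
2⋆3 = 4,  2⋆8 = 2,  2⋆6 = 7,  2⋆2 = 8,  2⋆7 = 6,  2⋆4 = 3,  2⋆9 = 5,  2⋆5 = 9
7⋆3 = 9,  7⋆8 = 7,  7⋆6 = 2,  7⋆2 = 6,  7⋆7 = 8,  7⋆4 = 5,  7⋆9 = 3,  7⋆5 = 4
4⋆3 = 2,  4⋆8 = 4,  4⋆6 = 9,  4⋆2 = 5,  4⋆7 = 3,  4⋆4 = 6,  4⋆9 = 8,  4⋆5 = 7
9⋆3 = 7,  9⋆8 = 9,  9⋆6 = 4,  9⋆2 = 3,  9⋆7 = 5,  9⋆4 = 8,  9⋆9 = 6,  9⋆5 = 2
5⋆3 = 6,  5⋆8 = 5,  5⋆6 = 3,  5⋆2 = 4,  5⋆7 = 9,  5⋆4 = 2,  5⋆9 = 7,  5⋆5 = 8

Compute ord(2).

2

The identity element is 8 (its row matches the header).
2^1 = 2
2^2 = 2 ⋆ 2 = 8
The first power of 2 equal to the identity is 2^2, so ord(2) = 2.
(Structurally, K here is isomorphic to the dihedral group D_4.)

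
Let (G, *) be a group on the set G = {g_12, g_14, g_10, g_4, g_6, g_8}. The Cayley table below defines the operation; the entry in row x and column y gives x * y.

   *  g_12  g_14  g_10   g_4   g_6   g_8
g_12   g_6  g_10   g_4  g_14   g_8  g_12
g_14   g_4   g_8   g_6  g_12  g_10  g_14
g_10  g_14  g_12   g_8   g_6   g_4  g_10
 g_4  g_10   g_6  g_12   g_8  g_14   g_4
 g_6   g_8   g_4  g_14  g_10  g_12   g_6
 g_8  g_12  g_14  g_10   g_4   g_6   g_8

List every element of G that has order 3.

{g_12, g_6}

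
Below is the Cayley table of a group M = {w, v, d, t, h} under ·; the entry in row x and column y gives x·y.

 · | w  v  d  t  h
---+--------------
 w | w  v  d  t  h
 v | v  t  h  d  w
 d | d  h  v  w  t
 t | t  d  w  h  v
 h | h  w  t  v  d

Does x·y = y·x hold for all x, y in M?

Check whether the table is symmetric across its main diagonal.
Every entry (row x, col y) equals the entry (row y, col x), so M is abelian.

Yes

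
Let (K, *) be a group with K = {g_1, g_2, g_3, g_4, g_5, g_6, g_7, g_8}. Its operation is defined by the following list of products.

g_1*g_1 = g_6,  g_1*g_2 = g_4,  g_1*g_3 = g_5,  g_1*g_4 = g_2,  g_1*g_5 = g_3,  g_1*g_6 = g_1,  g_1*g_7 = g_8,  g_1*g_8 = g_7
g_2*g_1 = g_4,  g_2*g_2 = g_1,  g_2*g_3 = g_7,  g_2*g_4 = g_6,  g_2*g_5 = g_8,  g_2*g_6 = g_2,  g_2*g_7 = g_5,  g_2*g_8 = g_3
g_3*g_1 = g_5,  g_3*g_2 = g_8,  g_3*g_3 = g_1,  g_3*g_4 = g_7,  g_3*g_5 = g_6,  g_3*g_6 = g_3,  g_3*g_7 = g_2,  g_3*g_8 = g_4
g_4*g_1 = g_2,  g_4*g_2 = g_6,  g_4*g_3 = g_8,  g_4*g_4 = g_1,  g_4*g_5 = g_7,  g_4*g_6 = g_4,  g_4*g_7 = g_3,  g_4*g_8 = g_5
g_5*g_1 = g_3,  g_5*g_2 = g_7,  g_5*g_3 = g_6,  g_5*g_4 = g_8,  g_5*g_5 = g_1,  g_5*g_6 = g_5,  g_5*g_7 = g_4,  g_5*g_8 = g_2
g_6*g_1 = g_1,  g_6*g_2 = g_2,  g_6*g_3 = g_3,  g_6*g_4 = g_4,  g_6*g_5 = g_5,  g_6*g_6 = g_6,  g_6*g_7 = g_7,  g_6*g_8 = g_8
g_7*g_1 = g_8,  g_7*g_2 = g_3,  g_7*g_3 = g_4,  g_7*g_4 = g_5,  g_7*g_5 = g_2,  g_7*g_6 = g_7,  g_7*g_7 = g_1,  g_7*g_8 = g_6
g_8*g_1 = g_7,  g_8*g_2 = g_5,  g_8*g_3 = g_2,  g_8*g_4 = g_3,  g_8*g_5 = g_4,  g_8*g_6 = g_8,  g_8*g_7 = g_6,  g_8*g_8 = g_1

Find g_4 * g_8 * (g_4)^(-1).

The identity is g_6. In row g_4, the entry g_6 sits in column g_2, so g_4^(-1) = g_2.
g_4 * g_8 = g_5
g_5 * g_2 = g_7
(Structurally, K here is isomorphic to the quaternion group Q_8.)

g_7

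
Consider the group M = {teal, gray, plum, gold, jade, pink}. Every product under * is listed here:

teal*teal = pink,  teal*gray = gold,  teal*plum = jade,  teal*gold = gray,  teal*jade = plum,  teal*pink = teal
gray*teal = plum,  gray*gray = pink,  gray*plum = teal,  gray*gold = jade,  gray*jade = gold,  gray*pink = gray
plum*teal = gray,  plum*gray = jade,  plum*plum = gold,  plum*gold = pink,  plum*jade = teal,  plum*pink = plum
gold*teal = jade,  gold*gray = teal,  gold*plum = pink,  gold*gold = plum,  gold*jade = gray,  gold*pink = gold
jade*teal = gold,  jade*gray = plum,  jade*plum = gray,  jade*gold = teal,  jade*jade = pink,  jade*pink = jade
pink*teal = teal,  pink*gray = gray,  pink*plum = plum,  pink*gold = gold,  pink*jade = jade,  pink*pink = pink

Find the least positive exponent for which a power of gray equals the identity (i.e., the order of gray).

The identity element is pink (its row matches the header).
gray^1 = gray
gray^2 = gray*gray = pink
The first power of gray equal to the identity is gray^2, so ord(gray) = 2.

2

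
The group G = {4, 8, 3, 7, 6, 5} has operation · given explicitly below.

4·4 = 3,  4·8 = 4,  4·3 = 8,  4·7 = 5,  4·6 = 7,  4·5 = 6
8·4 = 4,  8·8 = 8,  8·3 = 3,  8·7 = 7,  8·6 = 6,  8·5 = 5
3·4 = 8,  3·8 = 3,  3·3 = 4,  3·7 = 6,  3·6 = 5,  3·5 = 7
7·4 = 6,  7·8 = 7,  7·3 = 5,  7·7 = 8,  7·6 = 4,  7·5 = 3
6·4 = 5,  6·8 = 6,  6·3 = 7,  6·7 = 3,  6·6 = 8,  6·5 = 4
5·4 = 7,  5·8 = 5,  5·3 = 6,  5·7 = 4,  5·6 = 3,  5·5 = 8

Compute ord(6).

2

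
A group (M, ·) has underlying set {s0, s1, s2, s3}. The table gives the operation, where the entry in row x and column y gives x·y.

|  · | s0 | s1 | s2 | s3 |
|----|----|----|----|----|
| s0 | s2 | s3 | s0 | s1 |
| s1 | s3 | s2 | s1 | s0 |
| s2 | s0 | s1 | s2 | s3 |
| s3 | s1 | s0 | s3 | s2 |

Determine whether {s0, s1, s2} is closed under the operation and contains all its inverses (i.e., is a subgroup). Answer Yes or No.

No

s0·s1 = s3, which is not in {s0, s1, s2}.
The subset is not closed under ·, so it is not a subgroup.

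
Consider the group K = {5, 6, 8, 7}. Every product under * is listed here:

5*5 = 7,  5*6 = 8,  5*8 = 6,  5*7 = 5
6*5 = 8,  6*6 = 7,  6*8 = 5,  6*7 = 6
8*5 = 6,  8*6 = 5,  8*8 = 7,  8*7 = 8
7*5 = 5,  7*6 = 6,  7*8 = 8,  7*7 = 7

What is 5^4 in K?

7

5^1 = 5
5^2 = 5*5 = 7
5^3 = 7*5 = 5
5^4 = 5*5 = 7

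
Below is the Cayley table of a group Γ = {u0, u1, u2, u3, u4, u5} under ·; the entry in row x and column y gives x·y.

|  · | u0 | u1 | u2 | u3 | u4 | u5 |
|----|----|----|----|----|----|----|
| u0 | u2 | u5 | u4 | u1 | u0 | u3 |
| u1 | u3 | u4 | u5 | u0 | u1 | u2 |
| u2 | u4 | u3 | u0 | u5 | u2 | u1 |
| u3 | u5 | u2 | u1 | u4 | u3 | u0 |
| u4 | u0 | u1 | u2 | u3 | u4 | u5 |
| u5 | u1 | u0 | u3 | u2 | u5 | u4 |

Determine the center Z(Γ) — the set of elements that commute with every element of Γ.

An element z is central iff its row equals its column in the table.
For u0: u0·u1 = u5 ≠ u3 = u1·u0, so u0 ∉ Z.
Checking each element this way leaves Z(Γ) = {u4}.

{u4}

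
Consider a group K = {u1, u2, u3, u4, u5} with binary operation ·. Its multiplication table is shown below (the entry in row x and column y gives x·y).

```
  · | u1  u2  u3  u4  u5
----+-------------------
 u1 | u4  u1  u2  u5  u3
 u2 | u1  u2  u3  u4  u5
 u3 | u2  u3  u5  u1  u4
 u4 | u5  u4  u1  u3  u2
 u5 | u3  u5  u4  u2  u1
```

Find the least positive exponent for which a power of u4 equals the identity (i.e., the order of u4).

The identity element is u2 (its row matches the header).
u4^1 = u4
u4^2 = u4·u4 = u3
u4^3 = u3·u4 = u1
u4^4 = u1·u4 = u5
u4^5 = u5·u4 = u2
The first power of u4 equal to the identity is u4^5, so ord(u4) = 5.

5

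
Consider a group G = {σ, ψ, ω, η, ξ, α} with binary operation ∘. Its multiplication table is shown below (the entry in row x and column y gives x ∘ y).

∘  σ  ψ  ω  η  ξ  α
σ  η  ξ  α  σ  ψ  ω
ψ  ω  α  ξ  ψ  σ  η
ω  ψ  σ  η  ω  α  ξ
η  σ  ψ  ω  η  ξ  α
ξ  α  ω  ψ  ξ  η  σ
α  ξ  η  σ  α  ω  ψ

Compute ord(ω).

The identity element is η (its row matches the header).
ω^1 = ω
ω^2 = ω ∘ ω = η
The first power of ω equal to the identity is ω^2, so ord(ω) = 2.

2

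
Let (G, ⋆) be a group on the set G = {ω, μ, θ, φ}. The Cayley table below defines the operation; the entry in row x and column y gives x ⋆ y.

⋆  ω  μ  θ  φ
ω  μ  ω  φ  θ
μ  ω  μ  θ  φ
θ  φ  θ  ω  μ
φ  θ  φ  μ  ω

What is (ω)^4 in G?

ω^1 = ω
ω^2 = ω ⋆ ω = μ
ω^3 = μ ⋆ ω = ω
ω^4 = ω ⋆ ω = μ

μ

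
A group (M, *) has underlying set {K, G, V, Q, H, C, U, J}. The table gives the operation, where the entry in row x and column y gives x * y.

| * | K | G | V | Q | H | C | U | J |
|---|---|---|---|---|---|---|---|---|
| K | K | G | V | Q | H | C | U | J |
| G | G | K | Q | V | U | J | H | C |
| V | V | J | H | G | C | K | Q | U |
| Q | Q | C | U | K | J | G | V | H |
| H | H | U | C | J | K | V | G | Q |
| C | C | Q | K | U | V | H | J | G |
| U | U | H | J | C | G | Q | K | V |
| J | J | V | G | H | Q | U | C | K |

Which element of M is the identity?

The identity e satisfies e * x = x for all x, so its row in the table reproduces the column headers.
Row K reads: K, G, V, Q, H, C, U, J — exactly the header order. So K is the identity.
(Structurally, M here is isomorphic to the dihedral group D_4.)

K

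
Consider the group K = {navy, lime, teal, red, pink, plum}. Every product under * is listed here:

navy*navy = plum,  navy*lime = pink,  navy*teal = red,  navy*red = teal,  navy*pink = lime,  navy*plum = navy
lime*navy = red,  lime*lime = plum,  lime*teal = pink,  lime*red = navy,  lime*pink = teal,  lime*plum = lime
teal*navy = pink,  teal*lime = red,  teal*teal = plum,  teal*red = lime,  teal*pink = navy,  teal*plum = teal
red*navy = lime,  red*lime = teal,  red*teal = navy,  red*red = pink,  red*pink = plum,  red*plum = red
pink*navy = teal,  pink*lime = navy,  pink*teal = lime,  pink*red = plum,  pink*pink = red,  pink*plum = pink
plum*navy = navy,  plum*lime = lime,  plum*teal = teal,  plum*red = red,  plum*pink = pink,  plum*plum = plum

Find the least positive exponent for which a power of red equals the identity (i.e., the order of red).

3

The identity element is plum (its row matches the header).
red^1 = red
red^2 = red*red = pink
red^3 = pink*red = plum
The first power of red equal to the identity is red^3, so ord(red) = 3.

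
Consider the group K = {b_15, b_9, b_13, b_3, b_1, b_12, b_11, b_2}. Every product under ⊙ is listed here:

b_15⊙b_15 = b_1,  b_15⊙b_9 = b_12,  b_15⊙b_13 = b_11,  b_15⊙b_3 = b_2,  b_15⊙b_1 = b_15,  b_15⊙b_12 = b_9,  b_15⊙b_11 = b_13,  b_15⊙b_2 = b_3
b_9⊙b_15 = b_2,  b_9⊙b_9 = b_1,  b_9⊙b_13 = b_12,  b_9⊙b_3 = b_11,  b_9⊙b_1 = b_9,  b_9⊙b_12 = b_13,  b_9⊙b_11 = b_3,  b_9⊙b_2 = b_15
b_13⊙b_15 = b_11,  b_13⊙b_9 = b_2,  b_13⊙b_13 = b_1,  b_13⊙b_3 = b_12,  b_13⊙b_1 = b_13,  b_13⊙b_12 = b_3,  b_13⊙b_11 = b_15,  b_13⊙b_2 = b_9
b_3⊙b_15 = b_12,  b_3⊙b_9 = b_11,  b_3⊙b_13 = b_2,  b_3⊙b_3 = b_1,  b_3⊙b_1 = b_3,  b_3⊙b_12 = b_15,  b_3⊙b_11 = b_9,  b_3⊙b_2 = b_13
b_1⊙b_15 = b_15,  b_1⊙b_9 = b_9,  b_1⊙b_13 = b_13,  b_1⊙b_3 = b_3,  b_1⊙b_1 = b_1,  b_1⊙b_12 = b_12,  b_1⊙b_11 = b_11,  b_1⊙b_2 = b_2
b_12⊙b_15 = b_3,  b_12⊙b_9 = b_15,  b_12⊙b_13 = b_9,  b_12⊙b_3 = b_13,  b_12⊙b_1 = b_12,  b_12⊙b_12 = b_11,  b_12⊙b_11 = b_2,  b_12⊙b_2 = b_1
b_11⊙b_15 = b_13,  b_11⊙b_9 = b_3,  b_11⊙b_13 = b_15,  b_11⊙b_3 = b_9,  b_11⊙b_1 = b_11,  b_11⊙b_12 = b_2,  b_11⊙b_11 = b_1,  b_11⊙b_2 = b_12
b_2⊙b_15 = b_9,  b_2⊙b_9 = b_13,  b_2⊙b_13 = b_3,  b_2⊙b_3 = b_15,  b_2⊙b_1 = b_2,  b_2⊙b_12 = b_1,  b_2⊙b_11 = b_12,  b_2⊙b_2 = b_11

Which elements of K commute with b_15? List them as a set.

Compare row b_15 with column b_15 entry by entry.
b_13 ⊙ b_15 = b_11 = b_15 ⊙ b_13, so b_13 commutes with b_15.
b_3 ⊙ b_15 = b_12 but b_15 ⊙ b_3 = b_2, so b_3 does not.
Collecting the elements that commute with b_15: C(b_15) = {b_1, b_11, b_13, b_15}.

{b_1, b_11, b_13, b_15}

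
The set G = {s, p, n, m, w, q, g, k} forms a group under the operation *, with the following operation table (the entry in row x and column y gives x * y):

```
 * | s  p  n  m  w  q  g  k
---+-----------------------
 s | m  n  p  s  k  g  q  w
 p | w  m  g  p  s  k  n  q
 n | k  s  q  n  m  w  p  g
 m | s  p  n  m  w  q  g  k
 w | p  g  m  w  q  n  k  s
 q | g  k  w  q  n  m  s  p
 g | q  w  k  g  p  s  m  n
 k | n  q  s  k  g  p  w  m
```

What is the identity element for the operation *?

m

The identity e satisfies e * x = x for all x, so its row in the table reproduces the column headers.
Row m reads: s, p, n, m, w, q, g, k — exactly the header order. So m is the identity.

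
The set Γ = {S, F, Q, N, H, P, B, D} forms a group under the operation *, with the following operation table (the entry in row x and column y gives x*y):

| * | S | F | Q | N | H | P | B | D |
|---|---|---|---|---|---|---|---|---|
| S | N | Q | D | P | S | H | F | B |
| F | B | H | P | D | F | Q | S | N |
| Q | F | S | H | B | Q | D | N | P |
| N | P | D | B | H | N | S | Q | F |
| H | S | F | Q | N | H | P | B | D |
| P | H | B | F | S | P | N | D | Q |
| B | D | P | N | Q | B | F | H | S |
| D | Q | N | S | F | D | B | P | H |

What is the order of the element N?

2

The identity element is H (its row matches the header).
N^1 = N
N^2 = N*N = H
The first power of N equal to the identity is N^2, so ord(N) = 2.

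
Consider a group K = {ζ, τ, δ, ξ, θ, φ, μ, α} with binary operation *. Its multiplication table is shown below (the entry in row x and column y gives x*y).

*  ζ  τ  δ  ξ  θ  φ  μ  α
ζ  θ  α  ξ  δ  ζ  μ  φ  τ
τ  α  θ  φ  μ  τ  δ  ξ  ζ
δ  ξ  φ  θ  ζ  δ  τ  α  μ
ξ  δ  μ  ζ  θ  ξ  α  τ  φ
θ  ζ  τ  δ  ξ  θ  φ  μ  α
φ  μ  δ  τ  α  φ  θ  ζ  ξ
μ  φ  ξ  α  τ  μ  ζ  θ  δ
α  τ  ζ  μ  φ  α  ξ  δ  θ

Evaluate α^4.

θ

α^1 = α
α^2 = α*α = θ
α^3 = θ*α = α
α^4 = α*α = θ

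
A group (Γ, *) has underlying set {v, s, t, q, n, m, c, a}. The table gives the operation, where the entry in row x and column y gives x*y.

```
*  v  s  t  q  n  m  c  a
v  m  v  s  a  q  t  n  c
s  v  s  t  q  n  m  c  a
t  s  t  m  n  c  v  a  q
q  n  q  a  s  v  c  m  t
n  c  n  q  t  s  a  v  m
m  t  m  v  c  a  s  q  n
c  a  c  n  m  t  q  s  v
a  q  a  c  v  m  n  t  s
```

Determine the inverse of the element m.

First locate the identity: row s matches the header, so s is the identity.
Scan row m for s: m*m = s. Hence m^(-1) = m.

m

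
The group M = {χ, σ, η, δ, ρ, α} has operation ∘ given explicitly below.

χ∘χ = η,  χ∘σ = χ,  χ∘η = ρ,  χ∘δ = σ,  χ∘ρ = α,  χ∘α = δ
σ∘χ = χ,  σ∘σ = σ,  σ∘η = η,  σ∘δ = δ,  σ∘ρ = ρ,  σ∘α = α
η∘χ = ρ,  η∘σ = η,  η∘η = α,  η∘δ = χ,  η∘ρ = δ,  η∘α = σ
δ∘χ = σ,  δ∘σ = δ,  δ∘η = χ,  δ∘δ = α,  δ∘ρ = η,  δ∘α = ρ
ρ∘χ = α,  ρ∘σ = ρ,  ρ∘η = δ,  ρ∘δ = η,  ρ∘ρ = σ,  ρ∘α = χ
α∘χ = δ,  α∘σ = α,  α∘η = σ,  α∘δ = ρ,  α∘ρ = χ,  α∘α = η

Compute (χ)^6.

χ^1 = χ
χ^2 = χ ∘ χ = η
χ^3 = η ∘ χ = ρ
χ^4 = ρ ∘ χ = α
χ^5 = α ∘ χ = δ
χ^6 = δ ∘ χ = σ

σ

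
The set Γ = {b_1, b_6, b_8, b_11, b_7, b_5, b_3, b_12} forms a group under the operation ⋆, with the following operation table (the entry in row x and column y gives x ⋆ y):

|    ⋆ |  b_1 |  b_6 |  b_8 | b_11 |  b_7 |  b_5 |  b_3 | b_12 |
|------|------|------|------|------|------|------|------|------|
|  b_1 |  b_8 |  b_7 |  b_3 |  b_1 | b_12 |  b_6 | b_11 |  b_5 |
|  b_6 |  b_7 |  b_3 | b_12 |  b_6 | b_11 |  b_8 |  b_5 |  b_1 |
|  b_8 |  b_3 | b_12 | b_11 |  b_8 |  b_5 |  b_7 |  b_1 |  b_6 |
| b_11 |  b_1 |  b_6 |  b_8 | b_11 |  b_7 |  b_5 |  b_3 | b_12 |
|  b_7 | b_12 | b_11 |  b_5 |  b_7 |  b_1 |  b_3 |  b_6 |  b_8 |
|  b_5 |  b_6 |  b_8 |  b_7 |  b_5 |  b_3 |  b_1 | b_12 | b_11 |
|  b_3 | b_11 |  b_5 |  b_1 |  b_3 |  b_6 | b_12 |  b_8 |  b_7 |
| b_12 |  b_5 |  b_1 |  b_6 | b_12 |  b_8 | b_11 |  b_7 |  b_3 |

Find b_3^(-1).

First locate the identity: row b_11 matches the header, so b_11 is the identity.
Scan row b_3 for b_11: b_3 ⋆ b_1 = b_11. Hence b_3^(-1) = b_1.

b_1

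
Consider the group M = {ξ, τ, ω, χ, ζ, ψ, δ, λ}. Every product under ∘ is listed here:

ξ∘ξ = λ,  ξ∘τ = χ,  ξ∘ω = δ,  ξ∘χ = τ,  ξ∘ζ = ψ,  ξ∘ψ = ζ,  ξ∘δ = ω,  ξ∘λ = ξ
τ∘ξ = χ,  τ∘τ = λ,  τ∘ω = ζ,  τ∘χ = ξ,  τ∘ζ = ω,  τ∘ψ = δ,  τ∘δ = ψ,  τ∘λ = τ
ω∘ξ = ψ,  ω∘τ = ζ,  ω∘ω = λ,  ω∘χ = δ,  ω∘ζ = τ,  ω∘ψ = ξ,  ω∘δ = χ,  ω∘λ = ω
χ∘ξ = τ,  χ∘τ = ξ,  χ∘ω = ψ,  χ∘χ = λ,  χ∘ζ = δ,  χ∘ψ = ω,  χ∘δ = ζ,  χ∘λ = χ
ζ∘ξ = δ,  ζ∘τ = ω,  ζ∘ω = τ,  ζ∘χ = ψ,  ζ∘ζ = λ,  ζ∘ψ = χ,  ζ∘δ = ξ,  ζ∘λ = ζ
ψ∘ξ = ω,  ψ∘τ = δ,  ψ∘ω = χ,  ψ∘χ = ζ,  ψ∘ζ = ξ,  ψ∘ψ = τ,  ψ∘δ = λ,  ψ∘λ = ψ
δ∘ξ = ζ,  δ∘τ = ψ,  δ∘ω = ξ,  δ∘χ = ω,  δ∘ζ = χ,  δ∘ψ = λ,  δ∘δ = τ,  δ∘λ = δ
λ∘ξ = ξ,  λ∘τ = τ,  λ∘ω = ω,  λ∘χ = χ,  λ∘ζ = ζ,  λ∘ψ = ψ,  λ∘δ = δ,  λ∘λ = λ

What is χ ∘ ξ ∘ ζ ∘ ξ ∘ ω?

χ ∘ ξ = τ
τ ∘ ζ = ω
ω ∘ ξ = ψ
ψ ∘ ω = χ

χ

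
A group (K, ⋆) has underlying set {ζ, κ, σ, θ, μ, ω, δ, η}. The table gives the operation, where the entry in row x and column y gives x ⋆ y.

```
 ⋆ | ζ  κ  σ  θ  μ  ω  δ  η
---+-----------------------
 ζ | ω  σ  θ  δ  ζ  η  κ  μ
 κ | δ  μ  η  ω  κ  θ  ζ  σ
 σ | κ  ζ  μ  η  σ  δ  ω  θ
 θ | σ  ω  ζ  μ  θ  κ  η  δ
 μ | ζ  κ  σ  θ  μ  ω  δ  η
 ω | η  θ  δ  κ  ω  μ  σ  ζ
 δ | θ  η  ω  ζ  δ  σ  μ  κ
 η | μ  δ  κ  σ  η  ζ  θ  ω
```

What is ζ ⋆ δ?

κ

Read row ζ, column δ: ζ ⋆ δ = κ.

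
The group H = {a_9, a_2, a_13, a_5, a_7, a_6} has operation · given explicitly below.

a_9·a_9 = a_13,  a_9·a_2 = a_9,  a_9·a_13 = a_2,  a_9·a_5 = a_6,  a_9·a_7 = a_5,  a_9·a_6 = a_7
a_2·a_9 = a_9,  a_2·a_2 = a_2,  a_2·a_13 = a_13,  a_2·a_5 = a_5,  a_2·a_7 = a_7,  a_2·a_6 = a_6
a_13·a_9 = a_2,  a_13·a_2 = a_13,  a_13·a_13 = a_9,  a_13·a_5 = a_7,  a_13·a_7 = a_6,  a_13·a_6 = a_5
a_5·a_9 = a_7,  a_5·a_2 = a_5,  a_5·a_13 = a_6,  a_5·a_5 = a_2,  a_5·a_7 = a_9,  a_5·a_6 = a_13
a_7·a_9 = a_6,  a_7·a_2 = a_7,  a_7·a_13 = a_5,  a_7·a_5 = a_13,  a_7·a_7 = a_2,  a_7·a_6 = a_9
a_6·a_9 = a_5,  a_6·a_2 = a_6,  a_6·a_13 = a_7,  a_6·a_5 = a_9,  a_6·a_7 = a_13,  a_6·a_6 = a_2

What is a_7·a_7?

Read row a_7, column a_7: a_7·a_7 = a_2.

a_2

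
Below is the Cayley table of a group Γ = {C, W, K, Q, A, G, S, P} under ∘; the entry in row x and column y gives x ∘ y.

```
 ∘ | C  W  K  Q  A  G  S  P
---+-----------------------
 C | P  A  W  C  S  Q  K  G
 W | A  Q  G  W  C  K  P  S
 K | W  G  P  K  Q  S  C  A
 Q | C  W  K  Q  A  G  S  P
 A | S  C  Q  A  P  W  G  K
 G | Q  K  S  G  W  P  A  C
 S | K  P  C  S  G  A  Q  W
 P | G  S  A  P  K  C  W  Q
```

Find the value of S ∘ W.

Read row S, column W: S ∘ W = P.

P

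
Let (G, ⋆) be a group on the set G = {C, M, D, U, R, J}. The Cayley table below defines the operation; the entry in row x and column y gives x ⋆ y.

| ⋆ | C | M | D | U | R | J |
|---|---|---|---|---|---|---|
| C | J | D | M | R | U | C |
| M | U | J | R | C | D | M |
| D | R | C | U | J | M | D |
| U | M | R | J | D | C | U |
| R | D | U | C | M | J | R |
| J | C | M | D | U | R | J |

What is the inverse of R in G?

First locate the identity: row J matches the header, so J is the identity.
Scan row R for J: R ⋆ R = J. Hence R^(-1) = R.
(Structurally, G here is isomorphic to the symmetric group S_3.)

R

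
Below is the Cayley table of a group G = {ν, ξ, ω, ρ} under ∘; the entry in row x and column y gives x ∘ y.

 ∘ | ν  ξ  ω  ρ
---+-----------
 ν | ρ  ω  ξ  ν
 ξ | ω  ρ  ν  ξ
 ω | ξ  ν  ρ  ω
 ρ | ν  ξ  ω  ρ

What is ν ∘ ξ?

ω

Read row ν, column ξ: ν ∘ ξ = ω.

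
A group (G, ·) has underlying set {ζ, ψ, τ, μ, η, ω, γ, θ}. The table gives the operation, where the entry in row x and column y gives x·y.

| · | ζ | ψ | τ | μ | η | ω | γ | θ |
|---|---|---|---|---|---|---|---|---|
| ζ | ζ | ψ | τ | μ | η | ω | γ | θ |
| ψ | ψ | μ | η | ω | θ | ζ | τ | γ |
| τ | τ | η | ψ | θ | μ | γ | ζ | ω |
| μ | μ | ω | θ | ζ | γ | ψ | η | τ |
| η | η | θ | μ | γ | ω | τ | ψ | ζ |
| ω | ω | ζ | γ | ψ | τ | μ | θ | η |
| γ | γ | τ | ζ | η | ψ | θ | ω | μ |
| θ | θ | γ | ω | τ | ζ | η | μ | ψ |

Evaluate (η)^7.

η^1 = η
η^2 = η·η = ω
η^3 = ω·η = τ
η^4 = τ·η = μ
η^5 = μ·η = γ
η^6 = γ·η = ψ
η^7 = ψ·η = θ

θ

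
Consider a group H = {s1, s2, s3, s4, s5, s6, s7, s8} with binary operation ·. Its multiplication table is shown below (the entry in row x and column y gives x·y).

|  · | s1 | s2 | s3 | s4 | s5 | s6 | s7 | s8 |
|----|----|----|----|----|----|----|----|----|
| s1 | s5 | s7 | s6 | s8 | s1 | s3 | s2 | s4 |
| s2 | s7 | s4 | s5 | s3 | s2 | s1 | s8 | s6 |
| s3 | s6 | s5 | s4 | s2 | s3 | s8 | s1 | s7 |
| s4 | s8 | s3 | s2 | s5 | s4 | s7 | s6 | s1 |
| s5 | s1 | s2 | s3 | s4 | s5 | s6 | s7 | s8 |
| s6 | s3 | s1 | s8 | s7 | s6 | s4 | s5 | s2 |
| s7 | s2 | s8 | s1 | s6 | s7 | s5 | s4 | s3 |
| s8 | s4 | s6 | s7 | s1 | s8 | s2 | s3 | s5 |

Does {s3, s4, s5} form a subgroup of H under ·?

No

s3·s4 = s2, which is not in {s3, s4, s5}.
The subset is not closed under ·, so it is not a subgroup.
(Structurally, H here is isomorphic to Z_2 x Z_4.)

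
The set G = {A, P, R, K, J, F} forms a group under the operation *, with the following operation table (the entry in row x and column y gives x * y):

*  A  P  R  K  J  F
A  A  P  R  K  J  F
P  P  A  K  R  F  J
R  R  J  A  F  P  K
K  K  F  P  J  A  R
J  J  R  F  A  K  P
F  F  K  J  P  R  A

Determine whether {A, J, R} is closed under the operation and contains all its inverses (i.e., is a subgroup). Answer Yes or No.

J * J = K, which is not in {A, J, R}.
The subset is not closed under *, so it is not a subgroup.

No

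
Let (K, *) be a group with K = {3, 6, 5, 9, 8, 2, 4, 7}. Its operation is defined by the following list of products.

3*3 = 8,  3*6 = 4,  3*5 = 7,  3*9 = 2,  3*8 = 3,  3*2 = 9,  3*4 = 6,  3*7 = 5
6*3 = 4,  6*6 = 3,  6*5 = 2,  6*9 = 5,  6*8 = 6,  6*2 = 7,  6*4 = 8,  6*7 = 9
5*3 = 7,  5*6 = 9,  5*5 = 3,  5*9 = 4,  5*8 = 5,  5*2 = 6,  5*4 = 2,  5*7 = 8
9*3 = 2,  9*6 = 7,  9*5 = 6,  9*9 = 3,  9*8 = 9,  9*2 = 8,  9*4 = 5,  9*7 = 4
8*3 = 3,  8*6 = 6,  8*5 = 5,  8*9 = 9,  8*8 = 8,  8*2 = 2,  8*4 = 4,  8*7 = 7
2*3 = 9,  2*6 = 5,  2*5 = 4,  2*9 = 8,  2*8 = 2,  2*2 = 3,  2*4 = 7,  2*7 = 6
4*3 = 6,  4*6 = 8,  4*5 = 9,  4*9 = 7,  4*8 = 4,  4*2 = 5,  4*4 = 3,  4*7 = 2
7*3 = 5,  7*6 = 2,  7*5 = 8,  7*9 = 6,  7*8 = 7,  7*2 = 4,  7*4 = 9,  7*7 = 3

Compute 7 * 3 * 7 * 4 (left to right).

4

7 * 3 = 5
5 * 7 = 8
8 * 4 = 4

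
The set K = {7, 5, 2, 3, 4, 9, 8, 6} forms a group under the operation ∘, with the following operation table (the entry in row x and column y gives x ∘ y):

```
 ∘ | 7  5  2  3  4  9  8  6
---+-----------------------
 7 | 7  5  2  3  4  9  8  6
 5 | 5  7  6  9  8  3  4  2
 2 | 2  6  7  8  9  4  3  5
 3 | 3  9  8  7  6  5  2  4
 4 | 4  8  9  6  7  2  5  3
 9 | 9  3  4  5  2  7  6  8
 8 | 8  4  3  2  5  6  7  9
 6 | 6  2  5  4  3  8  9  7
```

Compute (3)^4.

3^1 = 3
3^2 = 3 ∘ 3 = 7
3^3 = 7 ∘ 3 = 3
3^4 = 3 ∘ 3 = 7

7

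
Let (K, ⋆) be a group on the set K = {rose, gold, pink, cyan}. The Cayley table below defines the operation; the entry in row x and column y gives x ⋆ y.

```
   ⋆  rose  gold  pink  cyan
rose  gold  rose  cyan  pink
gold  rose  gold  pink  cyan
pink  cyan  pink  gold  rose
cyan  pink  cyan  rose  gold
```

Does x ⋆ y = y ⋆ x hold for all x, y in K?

Check whether the table is symmetric across its main diagonal.
Every entry (row x, col y) equals the entry (row y, col x), so K is abelian.

Yes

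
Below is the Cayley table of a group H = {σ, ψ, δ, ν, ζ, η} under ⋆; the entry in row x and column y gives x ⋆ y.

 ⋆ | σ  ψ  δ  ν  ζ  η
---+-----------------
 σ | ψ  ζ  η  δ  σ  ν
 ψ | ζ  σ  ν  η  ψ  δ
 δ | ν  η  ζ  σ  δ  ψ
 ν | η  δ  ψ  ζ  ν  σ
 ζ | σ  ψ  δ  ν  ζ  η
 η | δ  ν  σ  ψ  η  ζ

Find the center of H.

{ζ}

An element z is central iff its row equals its column in the table.
For σ: σ ⋆ δ = η ≠ ν = δ ⋆ σ, so σ ∉ Z.
Checking each element this way leaves Z(H) = {ζ}.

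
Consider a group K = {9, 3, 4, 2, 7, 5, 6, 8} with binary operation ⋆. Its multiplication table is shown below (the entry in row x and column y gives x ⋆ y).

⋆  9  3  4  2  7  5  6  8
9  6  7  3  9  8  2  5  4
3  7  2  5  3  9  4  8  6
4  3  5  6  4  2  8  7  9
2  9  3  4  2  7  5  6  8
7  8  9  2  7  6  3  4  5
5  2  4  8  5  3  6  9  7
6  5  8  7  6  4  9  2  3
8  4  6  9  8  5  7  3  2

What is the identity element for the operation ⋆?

The identity e satisfies e ⋆ x = x for all x, so its row in the table reproduces the column headers.
Row 2 reads: 9, 3, 4, 2, 7, 5, 6, 8 — exactly the header order. So 2 is the identity.
(Structurally, K here is isomorphic to Z_2 x Z_4.)

2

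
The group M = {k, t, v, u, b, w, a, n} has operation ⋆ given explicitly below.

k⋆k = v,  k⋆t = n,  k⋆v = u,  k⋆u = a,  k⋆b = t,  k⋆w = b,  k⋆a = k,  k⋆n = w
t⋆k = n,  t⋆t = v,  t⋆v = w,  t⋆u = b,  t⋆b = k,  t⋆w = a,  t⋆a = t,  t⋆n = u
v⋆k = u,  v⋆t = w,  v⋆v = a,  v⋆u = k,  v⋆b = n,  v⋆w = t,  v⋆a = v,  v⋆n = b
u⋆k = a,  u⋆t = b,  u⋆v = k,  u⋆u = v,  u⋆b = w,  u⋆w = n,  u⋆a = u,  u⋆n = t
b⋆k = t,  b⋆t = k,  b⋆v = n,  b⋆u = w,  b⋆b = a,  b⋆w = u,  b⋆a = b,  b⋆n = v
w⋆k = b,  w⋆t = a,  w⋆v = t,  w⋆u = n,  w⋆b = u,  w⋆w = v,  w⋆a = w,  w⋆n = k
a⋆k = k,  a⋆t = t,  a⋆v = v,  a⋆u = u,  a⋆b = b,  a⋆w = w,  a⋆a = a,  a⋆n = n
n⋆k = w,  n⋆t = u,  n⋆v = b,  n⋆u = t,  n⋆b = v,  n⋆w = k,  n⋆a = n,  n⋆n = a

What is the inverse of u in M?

k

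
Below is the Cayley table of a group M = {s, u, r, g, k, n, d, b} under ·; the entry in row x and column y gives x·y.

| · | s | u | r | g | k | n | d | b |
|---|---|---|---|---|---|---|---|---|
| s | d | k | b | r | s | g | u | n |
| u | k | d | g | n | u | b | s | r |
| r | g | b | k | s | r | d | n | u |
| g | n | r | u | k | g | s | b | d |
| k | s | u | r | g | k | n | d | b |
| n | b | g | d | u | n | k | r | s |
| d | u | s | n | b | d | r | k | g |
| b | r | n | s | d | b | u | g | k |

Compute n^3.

n^1 = n
n^2 = n·n = k
n^3 = k·n = n

n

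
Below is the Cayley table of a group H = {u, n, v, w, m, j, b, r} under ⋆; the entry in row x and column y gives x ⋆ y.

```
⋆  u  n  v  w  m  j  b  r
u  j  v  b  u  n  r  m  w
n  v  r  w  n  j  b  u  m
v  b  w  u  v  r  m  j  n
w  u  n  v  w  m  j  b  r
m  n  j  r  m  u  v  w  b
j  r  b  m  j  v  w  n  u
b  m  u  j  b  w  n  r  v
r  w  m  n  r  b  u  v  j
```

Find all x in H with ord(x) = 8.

{b, m, n, v}

Identity is w. Compute the order of each non-identity element by repeated multiplication:
  u: u → j → r → w  (order 4)
  n: n → r → m → j → b → u → v → w  (order 8)
  v: v → u → b → j → m → r → n → w  (order 8)
  m: m → u → n → j → v → r → b → w  (order 8)
  j: j → w  (order 2)
  b: b → r → v → j → n → u → m → w  (order 8)
  r: r → j → u → w  (order 4)
Elements of order 8: {b, m, n, v}.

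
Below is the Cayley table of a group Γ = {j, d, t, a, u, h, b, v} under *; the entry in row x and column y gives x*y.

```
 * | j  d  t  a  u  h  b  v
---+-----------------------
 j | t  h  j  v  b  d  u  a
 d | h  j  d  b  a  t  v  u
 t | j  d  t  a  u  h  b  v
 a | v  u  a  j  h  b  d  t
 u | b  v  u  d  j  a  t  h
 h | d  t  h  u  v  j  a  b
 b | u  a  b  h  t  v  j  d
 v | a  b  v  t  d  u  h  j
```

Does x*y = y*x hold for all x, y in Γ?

d*a = b but a*d = u.
Since d and a do not commute, Γ is not abelian.

No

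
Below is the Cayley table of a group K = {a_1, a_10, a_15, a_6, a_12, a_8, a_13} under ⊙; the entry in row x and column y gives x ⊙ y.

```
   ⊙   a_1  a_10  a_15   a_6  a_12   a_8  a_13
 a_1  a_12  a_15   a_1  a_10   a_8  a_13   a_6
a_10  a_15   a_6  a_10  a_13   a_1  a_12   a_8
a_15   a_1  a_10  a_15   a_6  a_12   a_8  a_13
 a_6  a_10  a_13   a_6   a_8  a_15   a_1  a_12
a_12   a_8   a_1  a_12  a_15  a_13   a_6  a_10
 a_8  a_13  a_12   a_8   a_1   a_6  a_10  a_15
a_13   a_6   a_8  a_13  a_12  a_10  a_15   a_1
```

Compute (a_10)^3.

a_13

a_10^1 = a_10
a_10^2 = a_10 ⊙ a_10 = a_6
a_10^3 = a_6 ⊙ a_10 = a_13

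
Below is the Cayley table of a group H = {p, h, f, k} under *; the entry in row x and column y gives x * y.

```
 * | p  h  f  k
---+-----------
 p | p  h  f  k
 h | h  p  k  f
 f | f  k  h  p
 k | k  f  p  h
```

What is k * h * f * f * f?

p

k * h = f
f * f = h
h * f = k
k * f = p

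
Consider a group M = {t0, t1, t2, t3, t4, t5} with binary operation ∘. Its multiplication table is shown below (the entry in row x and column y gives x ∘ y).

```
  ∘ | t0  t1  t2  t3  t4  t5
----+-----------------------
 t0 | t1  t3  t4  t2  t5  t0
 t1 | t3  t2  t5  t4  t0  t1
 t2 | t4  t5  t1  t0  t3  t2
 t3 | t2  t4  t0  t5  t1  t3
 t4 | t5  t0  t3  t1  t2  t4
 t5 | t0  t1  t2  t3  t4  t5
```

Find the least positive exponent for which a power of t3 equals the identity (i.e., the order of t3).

The identity element is t5 (its row matches the header).
t3^1 = t3
t3^2 = t3 ∘ t3 = t5
The first power of t3 equal to the identity is t3^2, so ord(t3) = 2.

2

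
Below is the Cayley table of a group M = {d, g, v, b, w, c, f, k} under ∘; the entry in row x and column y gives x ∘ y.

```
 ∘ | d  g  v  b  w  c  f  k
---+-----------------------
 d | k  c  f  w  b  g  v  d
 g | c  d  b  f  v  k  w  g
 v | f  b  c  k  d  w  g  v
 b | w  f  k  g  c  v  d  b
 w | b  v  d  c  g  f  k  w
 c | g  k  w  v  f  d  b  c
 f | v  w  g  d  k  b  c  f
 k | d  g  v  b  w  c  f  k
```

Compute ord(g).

The identity element is k (its row matches the header).
g^1 = g
g^2 = g ∘ g = d
g^3 = d ∘ g = c
g^4 = c ∘ g = k
The first power of g equal to the identity is g^4, so ord(g) = 4.

4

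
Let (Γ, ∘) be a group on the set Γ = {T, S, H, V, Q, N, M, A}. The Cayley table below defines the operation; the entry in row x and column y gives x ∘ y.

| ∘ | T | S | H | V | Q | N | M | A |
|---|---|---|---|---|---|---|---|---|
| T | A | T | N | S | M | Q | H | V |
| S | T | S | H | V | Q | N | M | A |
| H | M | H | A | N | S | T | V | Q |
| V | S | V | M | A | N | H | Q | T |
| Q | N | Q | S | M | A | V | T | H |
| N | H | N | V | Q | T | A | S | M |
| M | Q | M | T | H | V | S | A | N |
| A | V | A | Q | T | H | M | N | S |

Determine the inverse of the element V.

T

First locate the identity: row S matches the header, so S is the identity.
Scan row V for S: V ∘ T = S. Hence V^(-1) = T.
(Structurally, Γ here is isomorphic to the quaternion group Q_8.)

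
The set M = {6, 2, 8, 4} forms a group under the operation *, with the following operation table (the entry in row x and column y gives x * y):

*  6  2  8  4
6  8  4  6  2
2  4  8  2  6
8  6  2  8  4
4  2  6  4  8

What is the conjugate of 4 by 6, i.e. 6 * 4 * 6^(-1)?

The identity is 8. In row 6, the entry 8 sits in column 6, so 6^(-1) = 6.
6 * 4 = 2
2 * 6 = 4
(Structurally, M here is isomorphic to the Klein four-group V_4.)

4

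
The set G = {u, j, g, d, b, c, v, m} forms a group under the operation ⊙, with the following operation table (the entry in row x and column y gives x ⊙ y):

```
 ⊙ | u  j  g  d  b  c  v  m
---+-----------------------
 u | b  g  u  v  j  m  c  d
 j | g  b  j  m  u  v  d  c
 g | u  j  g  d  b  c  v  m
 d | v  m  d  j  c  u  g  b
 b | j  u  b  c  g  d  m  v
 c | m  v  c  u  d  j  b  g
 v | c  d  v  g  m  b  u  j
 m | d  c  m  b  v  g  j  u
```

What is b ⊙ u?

Read row b, column u: b ⊙ u = j.
(Structurally, G here is isomorphic to the cyclic group Z_8.)

j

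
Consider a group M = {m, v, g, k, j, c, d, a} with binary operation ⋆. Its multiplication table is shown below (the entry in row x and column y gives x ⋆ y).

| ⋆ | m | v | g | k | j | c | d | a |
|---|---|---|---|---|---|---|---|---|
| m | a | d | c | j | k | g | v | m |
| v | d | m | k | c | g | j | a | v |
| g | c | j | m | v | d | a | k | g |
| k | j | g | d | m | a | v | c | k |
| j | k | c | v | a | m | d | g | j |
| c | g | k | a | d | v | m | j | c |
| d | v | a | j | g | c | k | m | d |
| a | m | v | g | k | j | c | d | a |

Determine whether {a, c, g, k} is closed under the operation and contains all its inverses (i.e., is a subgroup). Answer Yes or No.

k ⋆ k = m, which is not in {a, c, g, k}.
The subset is not closed under ⋆, so it is not a subgroup.
(Structurally, M here is isomorphic to the quaternion group Q_8.)

No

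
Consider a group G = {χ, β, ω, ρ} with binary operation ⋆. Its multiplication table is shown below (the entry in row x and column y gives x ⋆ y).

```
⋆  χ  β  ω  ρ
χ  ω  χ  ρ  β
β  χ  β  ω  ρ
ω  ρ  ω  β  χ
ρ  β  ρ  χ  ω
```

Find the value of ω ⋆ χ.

ρ

Read row ω, column χ: ω ⋆ χ = ρ.
(Structurally, G here is isomorphic to the cyclic group Z_4.)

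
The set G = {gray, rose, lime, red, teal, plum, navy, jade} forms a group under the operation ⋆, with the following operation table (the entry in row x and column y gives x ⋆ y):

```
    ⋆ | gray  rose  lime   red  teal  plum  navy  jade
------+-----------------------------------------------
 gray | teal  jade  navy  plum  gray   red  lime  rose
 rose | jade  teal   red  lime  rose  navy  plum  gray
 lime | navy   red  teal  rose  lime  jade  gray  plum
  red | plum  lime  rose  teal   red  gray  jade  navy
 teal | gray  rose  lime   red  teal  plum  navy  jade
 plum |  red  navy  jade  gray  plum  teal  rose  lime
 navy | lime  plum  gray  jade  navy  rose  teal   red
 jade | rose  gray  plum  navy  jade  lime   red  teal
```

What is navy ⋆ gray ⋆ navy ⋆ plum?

navy ⋆ gray = lime
lime ⋆ navy = gray
gray ⋆ plum = red

red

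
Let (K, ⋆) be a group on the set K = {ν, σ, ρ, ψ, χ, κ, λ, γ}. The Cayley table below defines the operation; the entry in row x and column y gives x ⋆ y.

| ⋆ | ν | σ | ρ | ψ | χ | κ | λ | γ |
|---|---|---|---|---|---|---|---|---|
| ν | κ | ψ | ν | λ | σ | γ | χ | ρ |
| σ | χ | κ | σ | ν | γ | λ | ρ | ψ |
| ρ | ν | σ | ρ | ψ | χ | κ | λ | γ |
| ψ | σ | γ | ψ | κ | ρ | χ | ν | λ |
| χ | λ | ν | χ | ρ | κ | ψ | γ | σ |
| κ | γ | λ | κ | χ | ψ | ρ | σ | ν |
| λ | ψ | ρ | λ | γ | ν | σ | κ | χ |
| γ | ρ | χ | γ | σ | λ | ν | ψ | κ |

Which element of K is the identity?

ρ

The identity e satisfies e ⋆ x = x for all x, so its row in the table reproduces the column headers.
Row ρ reads: ν, σ, ρ, ψ, χ, κ, λ, γ — exactly the header order. So ρ is the identity.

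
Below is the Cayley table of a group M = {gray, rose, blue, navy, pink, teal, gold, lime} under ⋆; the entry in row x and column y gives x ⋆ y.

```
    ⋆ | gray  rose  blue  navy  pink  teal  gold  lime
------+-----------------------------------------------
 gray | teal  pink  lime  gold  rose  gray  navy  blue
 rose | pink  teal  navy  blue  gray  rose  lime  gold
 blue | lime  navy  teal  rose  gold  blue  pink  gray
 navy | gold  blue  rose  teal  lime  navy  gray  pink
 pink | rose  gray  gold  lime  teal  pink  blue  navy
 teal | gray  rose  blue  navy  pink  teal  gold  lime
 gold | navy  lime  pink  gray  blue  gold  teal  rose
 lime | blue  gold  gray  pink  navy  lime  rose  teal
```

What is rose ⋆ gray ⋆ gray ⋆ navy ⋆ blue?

rose ⋆ gray = pink
pink ⋆ gray = rose
rose ⋆ navy = blue
blue ⋆ blue = teal
(Structurally, M here is isomorphic to the elementary abelian group (Z_2)^3.)

teal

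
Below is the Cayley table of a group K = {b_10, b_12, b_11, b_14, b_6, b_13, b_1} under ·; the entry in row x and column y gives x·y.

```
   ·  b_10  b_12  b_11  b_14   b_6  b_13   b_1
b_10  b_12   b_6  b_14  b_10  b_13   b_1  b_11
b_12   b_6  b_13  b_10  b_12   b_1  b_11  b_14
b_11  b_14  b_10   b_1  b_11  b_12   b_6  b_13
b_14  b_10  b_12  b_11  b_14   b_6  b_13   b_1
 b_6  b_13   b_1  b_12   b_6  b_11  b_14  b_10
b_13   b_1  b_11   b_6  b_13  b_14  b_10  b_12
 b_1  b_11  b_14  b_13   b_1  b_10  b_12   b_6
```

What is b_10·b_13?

b_1

Read row b_10, column b_13: b_10·b_13 = b_1.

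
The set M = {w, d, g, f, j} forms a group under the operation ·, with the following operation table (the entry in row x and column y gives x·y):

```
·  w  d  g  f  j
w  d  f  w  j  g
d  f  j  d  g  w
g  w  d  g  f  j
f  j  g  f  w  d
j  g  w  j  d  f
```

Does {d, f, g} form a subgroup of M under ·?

No

d·d = j, which is not in {d, f, g}.
The subset is not closed under ·, so it is not a subgroup.
(Structurally, M here is isomorphic to the cyclic group Z_5.)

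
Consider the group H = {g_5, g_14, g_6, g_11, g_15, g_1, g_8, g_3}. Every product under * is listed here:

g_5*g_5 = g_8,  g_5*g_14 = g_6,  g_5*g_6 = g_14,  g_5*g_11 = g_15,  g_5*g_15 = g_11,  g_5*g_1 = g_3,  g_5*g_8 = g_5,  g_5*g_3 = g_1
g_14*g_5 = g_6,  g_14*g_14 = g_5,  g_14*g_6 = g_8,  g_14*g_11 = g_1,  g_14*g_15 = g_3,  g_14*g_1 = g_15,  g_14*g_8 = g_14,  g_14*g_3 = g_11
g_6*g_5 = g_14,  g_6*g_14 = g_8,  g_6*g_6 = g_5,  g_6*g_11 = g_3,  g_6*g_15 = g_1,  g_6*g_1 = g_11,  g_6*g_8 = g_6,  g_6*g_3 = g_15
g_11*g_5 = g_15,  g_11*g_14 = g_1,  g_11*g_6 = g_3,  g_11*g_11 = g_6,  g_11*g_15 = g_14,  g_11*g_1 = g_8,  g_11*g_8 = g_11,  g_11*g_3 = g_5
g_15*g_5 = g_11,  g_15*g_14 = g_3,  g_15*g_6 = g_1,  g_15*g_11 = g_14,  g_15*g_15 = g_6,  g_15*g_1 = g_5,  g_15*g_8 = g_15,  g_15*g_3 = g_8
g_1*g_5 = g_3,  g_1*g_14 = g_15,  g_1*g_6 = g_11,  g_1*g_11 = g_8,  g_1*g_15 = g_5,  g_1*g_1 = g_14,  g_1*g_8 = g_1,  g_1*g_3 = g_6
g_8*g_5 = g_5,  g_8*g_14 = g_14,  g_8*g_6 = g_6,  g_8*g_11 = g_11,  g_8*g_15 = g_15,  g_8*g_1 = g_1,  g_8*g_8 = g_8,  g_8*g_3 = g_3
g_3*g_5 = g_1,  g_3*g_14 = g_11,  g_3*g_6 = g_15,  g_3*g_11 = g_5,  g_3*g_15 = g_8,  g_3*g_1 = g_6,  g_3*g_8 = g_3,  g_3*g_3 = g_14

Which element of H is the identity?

The identity e satisfies e * x = x for all x, so its row in the table reproduces the column headers.
Row g_8 reads: g_5, g_14, g_6, g_11, g_15, g_1, g_8, g_3 — exactly the header order. So g_8 is the identity.
(Structurally, H here is isomorphic to the cyclic group Z_8.)

g_8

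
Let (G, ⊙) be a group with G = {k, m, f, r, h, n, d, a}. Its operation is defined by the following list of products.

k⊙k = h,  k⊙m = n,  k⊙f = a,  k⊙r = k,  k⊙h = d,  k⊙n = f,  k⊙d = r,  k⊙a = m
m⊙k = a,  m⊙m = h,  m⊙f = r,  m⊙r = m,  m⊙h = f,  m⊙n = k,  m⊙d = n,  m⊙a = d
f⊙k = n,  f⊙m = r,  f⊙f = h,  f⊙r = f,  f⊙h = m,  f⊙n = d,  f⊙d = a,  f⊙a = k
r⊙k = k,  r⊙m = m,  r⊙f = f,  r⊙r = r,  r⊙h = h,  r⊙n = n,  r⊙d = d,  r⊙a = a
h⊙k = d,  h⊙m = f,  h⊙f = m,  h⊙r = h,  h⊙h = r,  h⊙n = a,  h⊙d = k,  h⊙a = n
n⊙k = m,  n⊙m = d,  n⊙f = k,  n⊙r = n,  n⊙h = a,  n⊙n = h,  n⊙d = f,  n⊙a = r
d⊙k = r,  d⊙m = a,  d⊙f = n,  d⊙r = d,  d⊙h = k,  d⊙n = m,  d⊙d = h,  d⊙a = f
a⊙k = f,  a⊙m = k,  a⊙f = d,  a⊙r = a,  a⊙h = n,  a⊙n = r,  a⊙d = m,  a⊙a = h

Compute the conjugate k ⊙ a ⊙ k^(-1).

The identity is r. In row k, the entry r sits in column d, so k^(-1) = d.
k ⊙ a = m
m ⊙ d = n
(Structurally, G here is isomorphic to the quaternion group Q_8.)

n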